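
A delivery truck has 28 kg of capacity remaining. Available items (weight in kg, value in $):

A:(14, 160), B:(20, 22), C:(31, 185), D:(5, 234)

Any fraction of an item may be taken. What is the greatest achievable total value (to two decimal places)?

Sort by value per unit weight and fill in that order.
Order: D (234/5=46.80) > A (160/14=11.43) > C (185/31=5.97) > B (22/20=1.10)
Fill: take D (5 @ 234) → take A (14 @ 160) → take 9/31 of C → 53.71; 28/28 used.
Total value = 447.71

447.71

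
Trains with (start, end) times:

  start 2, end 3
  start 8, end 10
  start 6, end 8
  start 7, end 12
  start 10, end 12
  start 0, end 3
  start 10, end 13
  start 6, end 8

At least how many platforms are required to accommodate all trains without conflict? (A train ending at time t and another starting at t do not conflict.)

Count concurrent intervals with a sweep; the peak is the room count.
starts: [0, 2, 6, 6, 7, 8, 10, 10]
ends:   [3, 3, 8, 8, 10, 12, 12, 13]
s0→1 s2→2 e3→1 e3→0 s6→1 s6→2 s7→3  — peak 3.

3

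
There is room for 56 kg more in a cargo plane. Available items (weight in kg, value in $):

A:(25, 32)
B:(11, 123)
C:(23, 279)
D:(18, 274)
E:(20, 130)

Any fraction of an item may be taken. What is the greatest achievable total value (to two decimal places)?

Sort by value per unit weight and fill in that order.
Ratios (sorted): D 15.22, C 12.13, B 11.18, E 6.50, A 1.28
take D (18 @ 274); take C (23 @ 279); take B (11 @ 123); take 4/20 of E → 26.00. Capacity used 56/56.
Total value = 702.00

702.00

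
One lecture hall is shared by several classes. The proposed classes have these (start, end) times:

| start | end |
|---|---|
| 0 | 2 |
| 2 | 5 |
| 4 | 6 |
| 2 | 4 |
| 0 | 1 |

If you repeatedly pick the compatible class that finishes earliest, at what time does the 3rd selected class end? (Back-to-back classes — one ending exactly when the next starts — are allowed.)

6

Order by finish time; keep every interval that doesn't clash with the previous kept one.
Sorted by end: (0,1)  (0,2)  (2,4)  (2,5)  (4,6)
take (0,1); take (2,4); take (4,6).
Selected: (0,1) (2,4) (4,6)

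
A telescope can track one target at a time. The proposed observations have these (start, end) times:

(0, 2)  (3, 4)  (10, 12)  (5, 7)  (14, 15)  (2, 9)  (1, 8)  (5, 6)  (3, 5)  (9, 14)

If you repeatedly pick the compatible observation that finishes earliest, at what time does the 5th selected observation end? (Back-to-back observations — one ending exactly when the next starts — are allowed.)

By end time: (0,2), (3,4), (3,5), (5,6), (5,7), (1,8), (2,9), (10,12), (9,14), (14,15).
Pick (0,2); next start ≥ 2 → (3,4); next start ≥ 4 → (5,6); next start ≥ 6 → (10,12); next start ≥ 12 → (14,15).
Selected: (0,2) (3,4) (5,6) (10,12) (14,15)

15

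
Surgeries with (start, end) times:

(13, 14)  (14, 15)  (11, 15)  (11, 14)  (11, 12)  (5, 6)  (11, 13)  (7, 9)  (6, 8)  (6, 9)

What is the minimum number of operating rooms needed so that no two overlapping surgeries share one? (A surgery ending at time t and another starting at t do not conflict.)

4

Count concurrent intervals with a sweep; the peak is the room count.
starts: [5, 6, 6, 7, 11, 11, 11, 11, 13, 14]
ends:   [6, 8, 9, 9, 12, 13, 14, 14, 15, 15]
s5→1 e6→0 s6→1 s6→2 s7→3 e8→2 e9→1 e9→0 s11→1 s11→2 s11→3 s11→4  — peak 4.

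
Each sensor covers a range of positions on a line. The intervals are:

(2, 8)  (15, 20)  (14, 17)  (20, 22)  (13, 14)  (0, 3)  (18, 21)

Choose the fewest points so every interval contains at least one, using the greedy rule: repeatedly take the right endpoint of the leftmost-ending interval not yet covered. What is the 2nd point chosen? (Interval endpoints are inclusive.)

Sort by right endpoint; whenever an interval is uncovered, place a point at its right end.
Sorted: [0,3] [2,8] [13,14] [14,17] [15,20] [18,21] [20,22]
{[0,3],[2,8]} hit by 3; {[13,14],[14,17]} hit by 14; {[15,20],[18,21],[20,22]} hit by 20.
Points: 3, 14, 20 (3 total).

14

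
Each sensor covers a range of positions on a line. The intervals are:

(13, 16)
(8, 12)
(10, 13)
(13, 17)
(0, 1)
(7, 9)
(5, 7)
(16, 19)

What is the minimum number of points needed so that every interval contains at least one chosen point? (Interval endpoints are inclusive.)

4

Sort by right endpoint; whenever an interval is uncovered, place a point at its right end.
By right end: [0,1]  [5,7]  [7,9]  [8,12]  [10,13]  [13,16]  [13,17]  [16,19]
[0,1] uncovered → point at 1; [5,7] uncovered → point at 7; [8,12] uncovered → point at 12; [13,16] uncovered → point at 16.
Points: 1, 7, 12, 16 (4 total).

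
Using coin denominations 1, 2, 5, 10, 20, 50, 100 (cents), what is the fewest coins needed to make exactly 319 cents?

Use the largest denomination that fits, subtract, and repeat.
319 − 3×100→19 − 1×10→9 − 1×5→4 − 2×2→0
Total coins = 3 + 1 + 1 + 2 = 7

7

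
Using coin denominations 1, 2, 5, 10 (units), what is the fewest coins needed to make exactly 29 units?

Use the largest denomination that fits, subtract, and repeat.
29 = 2×10 + 1×5 + 2×2
Total coins = 2 + 1 + 2 = 5

5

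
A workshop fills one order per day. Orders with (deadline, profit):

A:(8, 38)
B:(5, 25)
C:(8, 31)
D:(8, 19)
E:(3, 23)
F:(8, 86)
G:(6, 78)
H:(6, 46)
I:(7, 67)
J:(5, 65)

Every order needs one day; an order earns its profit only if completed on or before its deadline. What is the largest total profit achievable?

Profit order: F=86 G=78 I=67 J=65 H=46 A=38 C=31 B=25 E=23 D=19
Assign: F→slot 8, G→slot 6, I→slot 7, J→slot 5, H→slot 4, A→slot 3, C→slot 2, B→slot 1, E skipped, D skipped.
Slots: [1:B] [2:C] [3:A] [4:H] [5:J] [6:G] [7:I] [8:F]
Profit = 25 + 31 + 38 + 46 + 65 + 78 + 67 + 86 = 436

436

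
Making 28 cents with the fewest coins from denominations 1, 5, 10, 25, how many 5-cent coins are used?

0

28 = 1×25 + 3×1
Count of 5: 0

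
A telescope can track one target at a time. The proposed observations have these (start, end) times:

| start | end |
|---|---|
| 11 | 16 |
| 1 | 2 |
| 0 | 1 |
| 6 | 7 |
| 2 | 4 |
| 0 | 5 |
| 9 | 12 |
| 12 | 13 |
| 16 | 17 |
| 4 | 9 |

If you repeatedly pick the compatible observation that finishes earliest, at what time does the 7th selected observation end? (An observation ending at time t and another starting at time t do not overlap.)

17

Sorted by end: (0,1)  (1,2)  (2,4)  (0,5)  (6,7)  (4,9)  (9,12)  (12,13)  (11,16)  (16,17)
take (0,1); take (1,2); take (2,4); skip (0,5); take (6,7); skip (4,9); take (9,12); take (12,13); take (16,17).
Selected: (0,1) (1,2) (2,4) (6,7) (9,12) (12,13) (16,17)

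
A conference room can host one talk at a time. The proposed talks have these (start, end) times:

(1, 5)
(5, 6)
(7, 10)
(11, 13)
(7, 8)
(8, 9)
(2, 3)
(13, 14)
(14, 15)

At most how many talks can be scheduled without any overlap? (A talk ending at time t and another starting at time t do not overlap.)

7

By end time: (2,3), (1,5), (5,6), (7,8), (8,9), (7,10), (11,13), (13,14), (14,15).
Pick (2,3); next start ≥ 3 → (5,6); next start ≥ 6 → (7,8); next start ≥ 8 → (8,9); next start ≥ 9 → (11,13); next start ≥ 13 → (13,14); next start ≥ 14 → (14,15).
Selected 7 talks.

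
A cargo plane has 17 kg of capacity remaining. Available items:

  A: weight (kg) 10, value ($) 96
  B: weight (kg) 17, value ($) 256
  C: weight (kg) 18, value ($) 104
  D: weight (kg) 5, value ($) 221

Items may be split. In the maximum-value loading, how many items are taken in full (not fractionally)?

Order: D (221/5=44.20) > B (256/17=15.06) > A (96/10=9.60) > C (104/18=5.78)
Fill: take D (5 @ 221) → take 12/17 of B → 180.71; 17/17 used.
1 item(s) taken whole; one partial (take 12/17 of B).

1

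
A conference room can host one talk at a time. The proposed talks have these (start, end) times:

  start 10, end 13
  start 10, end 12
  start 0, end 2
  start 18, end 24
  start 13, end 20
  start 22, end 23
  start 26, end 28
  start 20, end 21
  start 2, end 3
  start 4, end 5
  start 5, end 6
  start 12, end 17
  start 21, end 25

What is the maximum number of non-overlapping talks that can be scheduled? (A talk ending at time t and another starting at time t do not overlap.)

Greedy by earliest finish: after sorting by end time, pick each interval compatible with the last pick.
By end time: (0,2), (2,3), (4,5), (5,6), (10,12), (10,13), (12,17), (13,20), (20,21), (22,23), (18,24), (21,25), (26,28).
Pick (0,2); next start ≥ 2 → (2,3); next start ≥ 3 → (4,5); next start ≥ 5 → (5,6); next start ≥ 6 → (10,12); next start ≥ 12 → (12,17); next start ≥ 17 → (20,21); next start ≥ 21 → (22,23); next start ≥ 23 → (26,28).
Selected 9 talks.

9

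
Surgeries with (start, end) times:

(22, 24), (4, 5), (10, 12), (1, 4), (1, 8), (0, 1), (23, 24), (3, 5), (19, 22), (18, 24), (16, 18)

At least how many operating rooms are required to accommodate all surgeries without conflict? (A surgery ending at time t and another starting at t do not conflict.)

3

The answer is the maximum number of intervals overlapping at any instant.
Events (time:±→running): 0:+→1 1:-→0 1:+→1 1:+→2 3:+→3 … peak 3.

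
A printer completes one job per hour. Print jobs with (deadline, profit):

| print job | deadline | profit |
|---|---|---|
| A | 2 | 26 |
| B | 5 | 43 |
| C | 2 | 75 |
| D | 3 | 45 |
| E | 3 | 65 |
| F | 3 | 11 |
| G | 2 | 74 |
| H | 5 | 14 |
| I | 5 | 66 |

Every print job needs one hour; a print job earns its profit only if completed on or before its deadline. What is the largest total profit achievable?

Take jobs in profit order; each goes to the latest open slot no later than its deadline.
Profit order: C=75 G=74 I=66 E=65 D=45 B=43 A=26 H=14 F=11
Assign: C→slot 2, G→slot 1, I→slot 5, E→slot 3, D skipped, B→slot 4, A skipped, H skipped, F skipped.
Slots: [1:G] [2:C] [3:E] [4:B] [5:I]
Profit = 74 + 75 + 65 + 43 + 66 = 323

323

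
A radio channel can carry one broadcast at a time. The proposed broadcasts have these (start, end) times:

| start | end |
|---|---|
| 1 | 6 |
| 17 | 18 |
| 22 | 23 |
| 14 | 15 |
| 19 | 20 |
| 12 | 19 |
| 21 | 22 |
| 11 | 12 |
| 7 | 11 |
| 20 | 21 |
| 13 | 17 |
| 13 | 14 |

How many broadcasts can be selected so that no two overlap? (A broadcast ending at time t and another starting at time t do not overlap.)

10

Order by finish time; keep every interval that doesn't clash with the previous kept one.
Sorted by end: (1,6)  (7,11)  (11,12)  (13,14)  (14,15)  (13,17)  (17,18)  (12,19)  (19,20)  (20,21)  (21,22)  (22,23)
take (1,6); take (7,11); take (11,12); take (13,14); take (14,15); take (17,18); skip (12,19); take (19,20); take (20,21); take (21,22); take (22,23).
Selected 10 broadcasts.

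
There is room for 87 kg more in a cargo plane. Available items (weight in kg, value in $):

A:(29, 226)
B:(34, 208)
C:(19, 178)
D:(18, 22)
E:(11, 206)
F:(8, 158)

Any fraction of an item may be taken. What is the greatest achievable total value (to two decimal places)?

890.35

Greedy by value/weight ratio, highest first.
Ratios (sorted): F 19.75, E 18.73, C 9.37, A 7.79, B 6.12, D 1.22
take F (8 @ 158); take E (11 @ 206); take C (19 @ 178); take A (29 @ 226); take 20/34 of B → 122.35. Capacity used 87/87.
Total value = 890.35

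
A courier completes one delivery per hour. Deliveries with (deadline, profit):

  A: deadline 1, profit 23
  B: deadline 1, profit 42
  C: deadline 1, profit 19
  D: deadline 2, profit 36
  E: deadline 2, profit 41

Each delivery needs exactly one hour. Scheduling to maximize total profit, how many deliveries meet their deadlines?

Profit order: B=42 E=41 D=36 A=23 C=19
Assign: B→slot 1, E→slot 2, D skipped, A skipped, C skipped.
Slots: [1:B] [2:E]
2 of 5 scheduled.

2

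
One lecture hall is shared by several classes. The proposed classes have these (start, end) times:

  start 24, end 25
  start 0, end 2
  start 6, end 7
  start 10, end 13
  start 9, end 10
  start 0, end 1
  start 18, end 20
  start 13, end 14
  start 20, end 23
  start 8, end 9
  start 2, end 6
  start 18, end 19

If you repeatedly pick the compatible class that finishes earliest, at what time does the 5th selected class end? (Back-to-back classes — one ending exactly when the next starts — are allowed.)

10

Greedy by earliest finish: after sorting by end time, pick each interval compatible with the last pick.
By end time: (0,1), (0,2), (2,6), (6,7), (8,9), (9,10), (10,13), (13,14), (18,19), (18,20), (20,23), (24,25).
Pick (0,1); next start ≥ 1 → (2,6); next start ≥ 6 → (6,7); next start ≥ 7 → (8,9); next start ≥ 9 → (9,10); next start ≥ 10 → (10,13); next start ≥ 13 → (13,14); next start ≥ 14 → (18,19); next start ≥ 19 → (20,23); next start ≥ 23 → (24,25).
Selected: (0,1) (2,6) (6,7) (8,9) (9,10) (10,13) (13,14) (18,19) (20,23) (24,25)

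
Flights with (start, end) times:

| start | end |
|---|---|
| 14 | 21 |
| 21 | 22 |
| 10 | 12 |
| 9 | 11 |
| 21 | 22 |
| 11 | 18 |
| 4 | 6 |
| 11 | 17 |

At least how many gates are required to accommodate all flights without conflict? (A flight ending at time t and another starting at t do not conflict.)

The answer is the maximum number of intervals overlapping at any instant.
starts: [4, 9, 10, 11, 11, 14, 21, 21]
ends:   [6, 11, 12, 17, 18, 21, 22, 22]
s4→1 e6→0 s9→1 s10→2 e11→1 s11→2 s11→3  — peak 3.

3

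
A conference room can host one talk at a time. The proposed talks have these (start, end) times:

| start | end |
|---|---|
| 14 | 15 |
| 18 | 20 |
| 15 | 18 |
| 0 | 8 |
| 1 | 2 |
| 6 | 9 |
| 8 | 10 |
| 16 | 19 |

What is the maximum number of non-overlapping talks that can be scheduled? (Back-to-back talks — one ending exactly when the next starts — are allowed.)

5

Greedy by earliest finish: after sorting by end time, pick each interval compatible with the last pick.
Sorted by end: (1,2)  (0,8)  (6,9)  (8,10)  (14,15)  (15,18)  (16,19)  (18,20)
take (1,2); take (6,9); take (14,15); take (15,18); skip (16,19); take (18,20).
Selected 5 talks.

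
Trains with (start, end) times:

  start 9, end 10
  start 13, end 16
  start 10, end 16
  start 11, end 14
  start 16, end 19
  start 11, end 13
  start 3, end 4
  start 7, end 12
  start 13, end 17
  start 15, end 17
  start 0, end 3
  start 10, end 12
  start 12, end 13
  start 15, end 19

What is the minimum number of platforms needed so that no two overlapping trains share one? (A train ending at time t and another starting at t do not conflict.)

The answer is the maximum number of intervals overlapping at any instant.
Events (time:±→running): 0:+→1 3:-→0 3:+→1 4:-→0 7:+→1 9:+→2 10:-→1 10:+→2 10:+→3 11:+→4 11:+→5 … peak 5.

5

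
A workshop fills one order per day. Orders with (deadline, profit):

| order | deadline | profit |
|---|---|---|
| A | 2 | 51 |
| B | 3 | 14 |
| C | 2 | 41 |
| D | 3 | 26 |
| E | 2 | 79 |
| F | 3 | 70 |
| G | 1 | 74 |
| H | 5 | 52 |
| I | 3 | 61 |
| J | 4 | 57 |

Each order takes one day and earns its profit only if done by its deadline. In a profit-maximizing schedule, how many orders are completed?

5

By profit: E(d2,79), G(d1,74), F(d3,70), I(d3,61), J(d4,57), H(d5,52), A(d2,51), C(d2,41), D(d3,26), B(d3,14)
E→slot 2; G→slot 1; F→slot 3; I skipped; J→slot 4; H→slot 5; A skipped; C skipped; D skipped; B skipped.
5 of 10 scheduled.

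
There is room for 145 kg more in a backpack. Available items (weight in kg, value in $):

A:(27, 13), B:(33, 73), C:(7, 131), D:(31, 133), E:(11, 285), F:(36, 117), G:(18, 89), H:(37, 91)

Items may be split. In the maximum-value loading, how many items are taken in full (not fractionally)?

6

Sort by value per unit weight and fill in that order.
Ratios (sorted): E 25.91, C 18.71, G 4.94, D 4.29, F 3.25, H 2.46, B 2.21, A 0.48
take E (11 @ 285); take C (7 @ 131); take G (18 @ 89); take D (31 @ 133); take F (36 @ 117); take H (37 @ 91); take 5/33 of B → 11.06. Capacity used 145/145.
6 item(s) taken whole; one partial (take 5/33 of B).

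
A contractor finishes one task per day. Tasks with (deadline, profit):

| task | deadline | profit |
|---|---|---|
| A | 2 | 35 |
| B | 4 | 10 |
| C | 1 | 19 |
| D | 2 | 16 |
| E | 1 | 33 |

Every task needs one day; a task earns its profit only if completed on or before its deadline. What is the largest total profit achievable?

78

By profit: A(d2,35), E(d1,33), C(d1,19), D(d2,16), B(d4,10)
A→slot 2; E→slot 1; C skipped; D skipped; B→slot 4.
Profit = 33 + 35 + 10 = 78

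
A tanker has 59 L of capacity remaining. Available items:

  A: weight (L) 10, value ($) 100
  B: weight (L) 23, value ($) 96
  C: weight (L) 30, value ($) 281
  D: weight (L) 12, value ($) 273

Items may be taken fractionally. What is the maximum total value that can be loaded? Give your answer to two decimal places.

683.22

Sort by value per unit weight and fill in that order.
Ratios (sorted): D 22.75, A 10.00, C 9.37, B 4.17
take D (12 @ 273); take A (10 @ 100); take C (30 @ 281); take 7/23 of B → 29.22. Capacity used 59/59.
Total value = 683.22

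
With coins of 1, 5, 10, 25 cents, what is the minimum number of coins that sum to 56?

56 = 2×25 + 1×5 + 1×1
Total coins = 2 + 1 + 1 = 4

4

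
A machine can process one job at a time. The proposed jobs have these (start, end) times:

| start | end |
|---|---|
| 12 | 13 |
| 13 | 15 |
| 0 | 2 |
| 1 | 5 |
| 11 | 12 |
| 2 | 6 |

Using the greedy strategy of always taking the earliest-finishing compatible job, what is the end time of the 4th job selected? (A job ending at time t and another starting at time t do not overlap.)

Order by finish time; keep every interval that doesn't clash with the previous kept one.
By end time: (0,2), (1,5), (2,6), (11,12), (12,13), (13,15).
Pick (0,2); next start ≥ 2 → (2,6); next start ≥ 6 → (11,12); next start ≥ 12 → (12,13); next start ≥ 13 → (13,15).
Selected: (0,2) (2,6) (11,12) (12,13) (13,15)

13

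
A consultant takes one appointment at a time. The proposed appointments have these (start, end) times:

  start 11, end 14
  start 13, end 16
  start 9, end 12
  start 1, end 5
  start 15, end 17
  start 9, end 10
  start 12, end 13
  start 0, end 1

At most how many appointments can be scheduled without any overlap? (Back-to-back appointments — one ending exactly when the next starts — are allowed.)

Greedy by earliest finish: after sorting by end time, pick each interval compatible with the last pick.
By end time: (0,1), (1,5), (9,10), (9,12), (12,13), (11,14), (13,16), (15,17).
Pick (0,1); next start ≥ 1 → (1,5); next start ≥ 5 → (9,10); next start ≥ 10 → (12,13); next start ≥ 13 → (13,16).
Selected 5 appointments.

5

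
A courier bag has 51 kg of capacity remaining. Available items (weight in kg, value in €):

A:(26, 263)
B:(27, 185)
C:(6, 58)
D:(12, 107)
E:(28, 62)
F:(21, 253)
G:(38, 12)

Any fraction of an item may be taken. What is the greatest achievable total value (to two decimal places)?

Ratios (sorted): F 12.05, A 10.12, C 9.67, D 8.92, B 6.85, E 2.21, G 0.32
take F (21 @ 253); take A (26 @ 263); take 4/6 of C → 38.67. Capacity used 51/51.
Total value = 554.67

554.67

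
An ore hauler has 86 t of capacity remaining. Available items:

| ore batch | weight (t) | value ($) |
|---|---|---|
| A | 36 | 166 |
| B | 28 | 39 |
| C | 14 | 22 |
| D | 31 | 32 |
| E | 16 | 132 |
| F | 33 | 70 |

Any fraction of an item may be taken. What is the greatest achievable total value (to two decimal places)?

369.57

Greedy by value/weight ratio, highest first.
Order: E (132/16=8.25) > A (166/36=4.61) > F (70/33=2.12) > C (22/14=1.57) > B (39/28=1.39) > D (32/31=1.03)
Fill: take E (16 @ 132) → take A (36 @ 166) → take F (33 @ 70) → take 1/14 of C → 1.57; 86/86 used.
Total value = 369.57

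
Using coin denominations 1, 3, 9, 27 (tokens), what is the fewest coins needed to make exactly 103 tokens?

7

103 = 3×27 + 2×9 + 1×3 + 1×1
Total coins = 3 + 2 + 1 + 1 = 7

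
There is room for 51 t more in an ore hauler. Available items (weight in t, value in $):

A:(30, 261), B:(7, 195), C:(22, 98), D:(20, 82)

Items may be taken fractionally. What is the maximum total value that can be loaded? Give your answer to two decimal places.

518.36

Greedy by value/weight ratio, highest first.
Ratios (sorted): B 27.86, A 8.70, C 4.45, D 4.10
take B (7 @ 195); take A (30 @ 261); take 14/22 of C → 62.36. Capacity used 51/51.
Total value = 518.36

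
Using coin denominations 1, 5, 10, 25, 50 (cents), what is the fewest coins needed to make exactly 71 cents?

Use the largest denomination that fits, subtract, and repeat.
71 = 1×50 + 2×10 + 1×1
Total coins = 1 + 2 + 1 = 4

4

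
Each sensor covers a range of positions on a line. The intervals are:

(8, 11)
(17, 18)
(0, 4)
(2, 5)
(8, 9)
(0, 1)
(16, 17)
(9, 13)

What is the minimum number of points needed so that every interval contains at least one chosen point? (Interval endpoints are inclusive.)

Sort by right endpoint; whenever an interval is uncovered, place a point at its right end.
Sorted: [0,1] [0,4] [2,5] [8,9] [8,11] [9,13] [16,17] [17,18]
{[0,1],[0,4]} hit by 1; {[2,5]} hit by 5; {[8,9],[8,11],[9,13]} hit by 9; {[16,17],[17,18]} hit by 17.
Points: 1, 5, 9, 17 (4 total).

4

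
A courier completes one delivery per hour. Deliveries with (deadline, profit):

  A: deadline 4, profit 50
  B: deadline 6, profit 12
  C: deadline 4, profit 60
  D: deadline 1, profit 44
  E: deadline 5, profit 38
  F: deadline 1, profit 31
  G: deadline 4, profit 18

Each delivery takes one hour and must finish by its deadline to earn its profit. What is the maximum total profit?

Profit order: C=60 A=50 D=44 E=38 F=31 G=18 B=12
Assign: C→slot 4, A→slot 3, D→slot 1, E→slot 5, F skipped, G→slot 2, B→slot 6.
Slots: [1:D] [2:G] [3:A] [4:C] [5:E] [6:B]
Profit = 44 + 18 + 50 + 60 + 38 + 12 = 222

222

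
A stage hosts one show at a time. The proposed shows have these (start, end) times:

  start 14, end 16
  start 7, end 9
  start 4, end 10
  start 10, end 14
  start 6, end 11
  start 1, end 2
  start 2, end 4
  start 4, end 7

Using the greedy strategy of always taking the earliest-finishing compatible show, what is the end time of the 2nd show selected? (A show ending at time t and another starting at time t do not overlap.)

Greedy by earliest finish: after sorting by end time, pick each interval compatible with the last pick.
By end time: (1,2), (2,4), (4,7), (7,9), (4,10), (6,11), (10,14), (14,16).
Pick (1,2); next start ≥ 2 → (2,4); next start ≥ 4 → (4,7); next start ≥ 7 → (7,9); next start ≥ 9 → (10,14); next start ≥ 14 → (14,16).
Selected: (1,2) (2,4) (4,7) (7,9) (10,14) (14,16)

4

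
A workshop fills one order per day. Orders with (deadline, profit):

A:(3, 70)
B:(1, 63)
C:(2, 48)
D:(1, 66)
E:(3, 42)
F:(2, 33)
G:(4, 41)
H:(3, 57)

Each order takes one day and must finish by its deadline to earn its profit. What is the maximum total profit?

234

Take jobs in profit order; each goes to the latest open slot no later than its deadline.
By profit: A(d3,70), D(d1,66), B(d1,63), H(d3,57), C(d2,48), E(d3,42), G(d4,41), F(d2,33)
A→slot 3; D→slot 1; B skipped; H→slot 2; C skipped; E skipped; G→slot 4; F skipped.
Profit = 66 + 57 + 70 + 41 = 234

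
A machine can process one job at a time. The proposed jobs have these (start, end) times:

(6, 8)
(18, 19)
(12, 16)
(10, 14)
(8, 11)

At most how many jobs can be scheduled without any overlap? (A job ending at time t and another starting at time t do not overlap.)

4

By end time: (6,8), (8,11), (10,14), (12,16), (18,19).
Pick (6,8); next start ≥ 8 → (8,11); next start ≥ 11 → (12,16); next start ≥ 16 → (18,19).
Selected 4 jobs.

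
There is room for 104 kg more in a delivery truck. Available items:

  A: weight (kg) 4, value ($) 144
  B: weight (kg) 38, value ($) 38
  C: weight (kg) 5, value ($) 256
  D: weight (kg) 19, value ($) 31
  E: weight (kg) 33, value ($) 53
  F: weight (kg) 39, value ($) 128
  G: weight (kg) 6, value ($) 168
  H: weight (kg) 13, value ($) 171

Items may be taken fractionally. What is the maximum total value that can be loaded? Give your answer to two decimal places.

Ratios (sorted): C 51.20, A 36.00, G 28.00, H 13.15, F 3.28, D 1.63, E 1.61, B 1.00
take C (5 @ 256); take A (4 @ 144); take G (6 @ 168); take H (13 @ 171); take F (39 @ 128); take D (19 @ 31); take 18/33 of E → 28.91. Capacity used 104/104.
Total value = 926.91

926.91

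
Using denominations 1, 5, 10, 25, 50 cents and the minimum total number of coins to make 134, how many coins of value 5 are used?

1

134 − 2×50→34 − 1×25→9 − 1×5→4 − 4×1→0
Count of 5: 1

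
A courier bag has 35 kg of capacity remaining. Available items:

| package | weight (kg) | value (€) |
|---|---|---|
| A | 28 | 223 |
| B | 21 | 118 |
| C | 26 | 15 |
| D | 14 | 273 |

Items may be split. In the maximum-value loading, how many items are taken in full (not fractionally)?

Greedy by value/weight ratio, highest first.
Order: D (273/14=19.50) > A (223/28=7.96) > B (118/21=5.62) > C (15/26=0.58)
Fill: take D (14 @ 273) → take 21/28 of A → 167.25; 35/35 used.
1 item(s) taken whole; one partial (take 21/28 of A).

1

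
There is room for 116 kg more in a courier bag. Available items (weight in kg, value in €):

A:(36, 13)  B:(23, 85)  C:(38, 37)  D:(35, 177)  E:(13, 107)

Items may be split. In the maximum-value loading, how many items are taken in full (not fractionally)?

4

Greedy by value/weight ratio, highest first.
Order: E (107/13=8.23) > D (177/35=5.06) > B (85/23=3.70) > C (37/38=0.97) > A (13/36=0.36)
Fill: take E (13 @ 107) → take D (35 @ 177) → take B (23 @ 85) → take C (38 @ 37) → take 7/36 of A → 2.53; 116/116 used.
4 item(s) taken whole; one partial (take 7/36 of A).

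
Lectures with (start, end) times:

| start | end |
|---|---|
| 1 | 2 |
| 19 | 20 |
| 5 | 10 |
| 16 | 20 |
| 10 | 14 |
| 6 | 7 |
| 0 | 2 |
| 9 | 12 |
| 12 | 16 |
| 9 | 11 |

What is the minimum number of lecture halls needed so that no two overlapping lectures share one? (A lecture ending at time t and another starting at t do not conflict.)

3

Events (time:±→running): 0:+→1 1:+→2 2:-→1 2:-→0 5:+→1 6:+→2 7:-→1 9:+→2 9:+→3 … peak 3.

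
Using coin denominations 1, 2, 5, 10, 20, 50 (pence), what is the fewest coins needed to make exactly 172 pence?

172 − 3×50→22 − 1×20→2 − 1×2→0
Total coins = 3 + 1 + 1 = 5

5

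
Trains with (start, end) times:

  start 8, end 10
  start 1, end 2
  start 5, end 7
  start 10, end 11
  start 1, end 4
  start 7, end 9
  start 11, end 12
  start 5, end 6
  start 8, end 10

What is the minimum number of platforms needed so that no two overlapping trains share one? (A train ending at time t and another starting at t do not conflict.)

3

Count concurrent intervals with a sweep; the peak is the room count.
starts: [1, 1, 5, 5, 7, 8, 8, 10, 11]
ends:   [2, 4, 6, 7, 9, 10, 10, 11, 12]
s1→1 s1→2 e2→1 e4→0 s5→1 s5→2 e6→1 e7→0 s7→1 s8→2 s8→3  — peak 3.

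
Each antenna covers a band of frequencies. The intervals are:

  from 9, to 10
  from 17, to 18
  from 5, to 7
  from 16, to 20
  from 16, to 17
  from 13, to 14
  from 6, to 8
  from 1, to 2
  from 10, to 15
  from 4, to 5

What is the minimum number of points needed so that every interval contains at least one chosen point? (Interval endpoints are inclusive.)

By right end: [1,2]  [4,5]  [5,7]  [6,8]  [9,10]  [13,14]  [10,15]  [16,17]  [17,18]  [16,20]
[1,2] uncovered → point at 2; [4,5] uncovered → point at 5; [6,8] uncovered → point at 8; [9,10] uncovered → point at 10; [13,14] uncovered → point at 14; [16,17] uncovered → point at 17.
Points: 2, 5, 8, 10, 14, 17 (6 total).

6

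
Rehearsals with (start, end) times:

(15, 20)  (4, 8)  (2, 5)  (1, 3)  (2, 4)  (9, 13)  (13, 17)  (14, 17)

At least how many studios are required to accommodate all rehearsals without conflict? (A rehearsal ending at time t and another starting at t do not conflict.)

The answer is the maximum number of intervals overlapping at any instant.
starts: [1, 2, 2, 4, 9, 13, 14, 15]
ends:   [3, 4, 5, 8, 13, 17, 17, 20]
s1→1 s2→2 s2→3  — peak 3.

3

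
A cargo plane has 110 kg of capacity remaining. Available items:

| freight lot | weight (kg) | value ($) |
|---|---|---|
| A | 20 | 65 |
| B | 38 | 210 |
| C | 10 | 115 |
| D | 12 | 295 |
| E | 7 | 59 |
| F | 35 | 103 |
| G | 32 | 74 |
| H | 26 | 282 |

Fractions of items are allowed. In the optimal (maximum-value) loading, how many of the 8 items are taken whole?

5

Order: D (295/12=24.58) > C (115/10=11.50) > H (282/26=10.85) > E (59/7=8.43) > B (210/38=5.53) > A (65/20=3.25) > F (103/35=2.94) > G (74/32=2.31)
Fill: take D (12 @ 295) → take C (10 @ 115) → take H (26 @ 282) → take E (7 @ 59) → take B (38 @ 210) → take 17/20 of A → 55.25; 110/110 used.
5 item(s) taken whole; one partial (take 17/20 of A).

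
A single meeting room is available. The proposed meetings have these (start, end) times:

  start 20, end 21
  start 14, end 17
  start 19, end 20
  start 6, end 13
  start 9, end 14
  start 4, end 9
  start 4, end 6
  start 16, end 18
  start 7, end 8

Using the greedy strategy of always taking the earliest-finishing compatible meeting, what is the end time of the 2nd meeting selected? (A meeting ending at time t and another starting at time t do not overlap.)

8

Sort by end time and greedily take each interval whose start is ≥ the last chosen end.
Sorted by end: (4,6)  (7,8)  (4,9)  (6,13)  (9,14)  (14,17)  (16,18)  (19,20)  (20,21)
take (4,6); take (7,8); take (9,14); take (14,17); take (19,20); take (20,21).
Selected: (4,6) (7,8) (9,14) (14,17) (19,20) (20,21)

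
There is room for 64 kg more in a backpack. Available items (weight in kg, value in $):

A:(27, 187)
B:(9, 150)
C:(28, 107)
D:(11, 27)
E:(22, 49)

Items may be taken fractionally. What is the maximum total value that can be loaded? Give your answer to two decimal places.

444.00

Greedy by value/weight ratio, highest first.
Order: B (150/9=16.67) > A (187/27=6.93) > C (107/28=3.82) > D (27/11=2.45) > E (49/22=2.23)
Fill: take B (9 @ 150) → take A (27 @ 187) → take C (28 @ 107); 64/64 used.
Total value = 444.00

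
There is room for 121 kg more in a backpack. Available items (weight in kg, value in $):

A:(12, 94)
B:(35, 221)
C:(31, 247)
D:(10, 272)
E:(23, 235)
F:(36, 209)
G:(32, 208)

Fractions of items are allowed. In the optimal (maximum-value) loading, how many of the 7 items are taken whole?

5

Greedy by value/weight ratio, highest first.
Order: D (272/10=27.20) > E (235/23=10.22) > C (247/31=7.97) > A (94/12=7.83) > G (208/32=6.50) > B (221/35=6.31) > F (209/36=5.81)
Fill: take D (10 @ 272) → take E (23 @ 235) → take C (31 @ 247) → take A (12 @ 94) → take G (32 @ 208) → take 13/35 of B → 82.09; 121/121 used.
5 item(s) taken whole; one partial (take 13/35 of B).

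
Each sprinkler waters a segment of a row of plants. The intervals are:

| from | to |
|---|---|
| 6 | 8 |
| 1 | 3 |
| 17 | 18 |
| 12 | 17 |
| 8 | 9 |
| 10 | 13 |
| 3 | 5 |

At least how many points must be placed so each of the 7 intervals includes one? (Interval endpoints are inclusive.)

Process intervals by earliest right end; each time one isn't hit yet, stab at its right endpoint.
By right end: [1,3]  [3,5]  [6,8]  [8,9]  [10,13]  [12,17]  [17,18]
[1,3] uncovered → point at 3; [6,8] uncovered → point at 8; [10,13] uncovered → point at 13; [17,18] uncovered → point at 18.
Points: 3, 8, 13, 18 (4 total).

4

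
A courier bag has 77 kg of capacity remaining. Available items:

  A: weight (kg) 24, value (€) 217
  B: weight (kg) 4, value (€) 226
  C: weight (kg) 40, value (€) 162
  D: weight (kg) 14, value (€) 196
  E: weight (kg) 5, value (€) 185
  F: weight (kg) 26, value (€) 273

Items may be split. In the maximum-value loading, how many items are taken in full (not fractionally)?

Sort by value per unit weight and fill in that order.
Order: B (226/4=56.50) > E (185/5=37.00) > D (196/14=14.00) > F (273/26=10.50) > A (217/24=9.04) > C (162/40=4.05)
Fill: take B (4 @ 226) → take E (5 @ 185) → take D (14 @ 196) → take F (26 @ 273) → take A (24 @ 217) → take 4/40 of C → 16.20; 77/77 used.
5 item(s) taken whole; one partial (take 4/40 of C).

5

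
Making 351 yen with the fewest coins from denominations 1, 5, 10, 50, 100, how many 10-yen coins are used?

0

351 = 3×100 + 1×50 + 1×1
Count of 10: 0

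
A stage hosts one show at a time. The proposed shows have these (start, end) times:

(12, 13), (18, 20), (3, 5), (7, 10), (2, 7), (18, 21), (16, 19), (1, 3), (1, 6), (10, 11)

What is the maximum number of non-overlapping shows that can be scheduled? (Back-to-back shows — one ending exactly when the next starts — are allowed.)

By end time: (1,3), (3,5), (1,6), (2,7), (7,10), (10,11), (12,13), (16,19), (18,20), (18,21).
Pick (1,3); next start ≥ 3 → (3,5); next start ≥ 5 → (7,10); next start ≥ 10 → (10,11); next start ≥ 11 → (12,13); next start ≥ 13 → (16,19).
Selected 6 shows.

6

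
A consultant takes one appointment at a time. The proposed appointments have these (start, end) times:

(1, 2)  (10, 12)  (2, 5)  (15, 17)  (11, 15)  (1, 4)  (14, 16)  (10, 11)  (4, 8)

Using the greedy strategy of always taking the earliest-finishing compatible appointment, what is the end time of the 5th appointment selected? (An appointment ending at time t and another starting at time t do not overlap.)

Sorted by end: (1,2)  (1,4)  (2,5)  (4,8)  (10,11)  (10,12)  (11,15)  (14,16)  (15,17)
take (1,2); take (2,5); skip (4,8); take (10,11); take (11,15); take (15,17).
Selected: (1,2) (2,5) (10,11) (11,15) (15,17)

17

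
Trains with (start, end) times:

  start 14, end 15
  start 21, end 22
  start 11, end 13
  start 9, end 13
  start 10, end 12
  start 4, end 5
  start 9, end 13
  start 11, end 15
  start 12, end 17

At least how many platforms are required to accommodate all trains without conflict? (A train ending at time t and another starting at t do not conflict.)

starts: [4, 9, 9, 10, 11, 11, 12, 14, 21]
ends:   [5, 12, 13, 13, 13, 15, 15, 17, 22]
s4→1 e5→0 s9→1 s9→2 s10→3 s11→4 s11→5  — peak 5.

5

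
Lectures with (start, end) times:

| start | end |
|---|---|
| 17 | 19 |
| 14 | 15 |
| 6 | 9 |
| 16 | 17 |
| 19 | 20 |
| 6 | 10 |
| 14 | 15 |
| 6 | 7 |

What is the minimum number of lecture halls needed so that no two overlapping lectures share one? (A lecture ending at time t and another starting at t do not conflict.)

3

Events (time:±→running): 6:+→1 6:+→2 6:+→3 … peak 3.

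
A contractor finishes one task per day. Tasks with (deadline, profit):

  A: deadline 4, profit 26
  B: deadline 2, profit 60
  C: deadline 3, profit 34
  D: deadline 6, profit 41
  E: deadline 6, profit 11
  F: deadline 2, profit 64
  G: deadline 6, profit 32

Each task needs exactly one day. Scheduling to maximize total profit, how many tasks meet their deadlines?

By profit: F(d2,64), B(d2,60), D(d6,41), C(d3,34), G(d6,32), A(d4,26), E(d6,11)
F→slot 2; B→slot 1; D→slot 6; C→slot 3; G→slot 5; A→slot 4; E skipped.
6 of 7 scheduled.

6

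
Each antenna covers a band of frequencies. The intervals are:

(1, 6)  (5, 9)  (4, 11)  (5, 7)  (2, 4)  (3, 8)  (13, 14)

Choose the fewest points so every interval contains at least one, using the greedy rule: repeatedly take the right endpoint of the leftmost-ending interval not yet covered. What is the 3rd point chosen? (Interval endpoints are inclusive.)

Sort by right endpoint; whenever an interval is uncovered, place a point at its right end.
By right end: [2,4]  [1,6]  [5,7]  [3,8]  [5,9]  [4,11]  [13,14]
[2,4] uncovered → point at 4; [5,7] uncovered → point at 7; [13,14] uncovered → point at 14.
Points: 4, 7, 14 (3 total).

14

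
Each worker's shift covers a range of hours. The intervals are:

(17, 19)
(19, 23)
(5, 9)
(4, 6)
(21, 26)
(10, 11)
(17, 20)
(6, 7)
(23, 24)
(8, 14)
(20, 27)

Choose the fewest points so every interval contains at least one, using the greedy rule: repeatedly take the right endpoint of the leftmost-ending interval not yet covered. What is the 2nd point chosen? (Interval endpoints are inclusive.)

11

Process intervals by earliest right end; each time one isn't hit yet, stab at its right endpoint.
By right end: [4,6]  [6,7]  [5,9]  [10,11]  [8,14]  [17,19]  [17,20]  [19,23]  [23,24]  [21,26]  [20,27]
[4,6] uncovered → point at 6; [10,11] uncovered → point at 11; [17,19] uncovered → point at 19; [23,24] uncovered → point at 24.
Points: 6, 11, 19, 24 (4 total).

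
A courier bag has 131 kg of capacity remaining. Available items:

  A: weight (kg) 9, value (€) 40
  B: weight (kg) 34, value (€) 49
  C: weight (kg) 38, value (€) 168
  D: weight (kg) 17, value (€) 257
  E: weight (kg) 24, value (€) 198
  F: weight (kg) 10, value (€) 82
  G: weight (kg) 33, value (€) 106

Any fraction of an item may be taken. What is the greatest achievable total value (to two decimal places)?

851.00

Sort by value per unit weight and fill in that order.
Order: D (257/17=15.12) > E (198/24=8.25) > F (82/10=8.20) > A (40/9=4.44) > C (168/38=4.42) > G (106/33=3.21) > B (49/34=1.44)
Fill: take D (17 @ 257) → take E (24 @ 198) → take F (10 @ 82) → take A (9 @ 40) → take C (38 @ 168) → take G (33 @ 106); 131/131 used.
Total value = 851.00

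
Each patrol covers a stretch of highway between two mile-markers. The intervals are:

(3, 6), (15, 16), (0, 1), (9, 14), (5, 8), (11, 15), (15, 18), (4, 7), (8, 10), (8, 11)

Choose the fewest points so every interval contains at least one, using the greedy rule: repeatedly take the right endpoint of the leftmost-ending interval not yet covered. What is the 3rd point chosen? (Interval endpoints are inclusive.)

By right end: [0,1]  [3,6]  [4,7]  [5,8]  [8,10]  [8,11]  [9,14]  [11,15]  [15,16]  [15,18]
[0,1] uncovered → point at 1; [3,6] uncovered → point at 6; [8,10] uncovered → point at 10; [11,15] uncovered → point at 15.
Points: 1, 6, 10, 15 (4 total).

10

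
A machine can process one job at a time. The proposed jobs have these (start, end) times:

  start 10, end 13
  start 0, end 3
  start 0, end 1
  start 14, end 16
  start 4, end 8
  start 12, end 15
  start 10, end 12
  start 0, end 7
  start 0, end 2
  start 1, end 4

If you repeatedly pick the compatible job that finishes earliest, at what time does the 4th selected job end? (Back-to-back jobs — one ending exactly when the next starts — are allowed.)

Sorted by end: (0,1)  (0,2)  (0,3)  (1,4)  (0,7)  (4,8)  (10,12)  (10,13)  (12,15)  (14,16)
take (0,1); skip (0,2); skip (0,3); take (1,4); take (4,8); take (10,12); skip (10,13); take (12,15); skip (14,16).
Selected: (0,1) (1,4) (4,8) (10,12) (12,15)

12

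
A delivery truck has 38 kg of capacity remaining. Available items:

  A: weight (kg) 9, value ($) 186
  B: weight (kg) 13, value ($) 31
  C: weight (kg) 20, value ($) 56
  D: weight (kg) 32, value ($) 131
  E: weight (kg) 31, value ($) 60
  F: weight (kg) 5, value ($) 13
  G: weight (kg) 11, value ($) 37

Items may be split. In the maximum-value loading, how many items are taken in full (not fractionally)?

1

Greedy by value/weight ratio, highest first.
Ratios (sorted): A 20.67, D 4.09, G 3.36, C 2.80, F 2.60, B 2.38, E 1.94
take A (9 @ 186); take 29/32 of D → 118.72. Capacity used 38/38.
1 item(s) taken whole; one partial (take 29/32 of D).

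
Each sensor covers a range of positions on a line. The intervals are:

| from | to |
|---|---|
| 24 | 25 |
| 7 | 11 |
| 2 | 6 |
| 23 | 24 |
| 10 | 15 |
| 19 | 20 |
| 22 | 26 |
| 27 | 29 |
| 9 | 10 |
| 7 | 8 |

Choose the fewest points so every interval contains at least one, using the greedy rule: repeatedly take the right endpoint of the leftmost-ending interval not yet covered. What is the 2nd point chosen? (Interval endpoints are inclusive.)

Sort by right endpoint; whenever an interval is uncovered, place a point at its right end.
By right end: [2,6]  [7,8]  [9,10]  [7,11]  [10,15]  [19,20]  [23,24]  [24,25]  [22,26]  [27,29]
[2,6] uncovered → point at 6; [7,8] uncovered → point at 8; [9,10] uncovered → point at 10; [19,20] uncovered → point at 20; [23,24] uncovered → point at 24; [27,29] uncovered → point at 29.
Points: 6, 8, 10, 20, 24, 29 (6 total).

8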